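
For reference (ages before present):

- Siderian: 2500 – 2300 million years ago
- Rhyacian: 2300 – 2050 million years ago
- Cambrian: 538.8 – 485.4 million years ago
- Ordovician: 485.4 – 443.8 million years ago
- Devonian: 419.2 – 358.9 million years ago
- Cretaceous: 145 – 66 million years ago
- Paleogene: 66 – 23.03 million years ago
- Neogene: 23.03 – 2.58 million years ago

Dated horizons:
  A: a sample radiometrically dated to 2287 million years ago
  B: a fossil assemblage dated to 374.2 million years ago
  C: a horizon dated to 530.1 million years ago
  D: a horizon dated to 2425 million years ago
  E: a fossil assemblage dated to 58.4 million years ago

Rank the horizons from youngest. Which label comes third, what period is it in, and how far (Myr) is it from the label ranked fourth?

C, in the Cambrian; 1756.9 million years to A

Smaller Ma means younger, so youngest first: E 58.4 < B 374.2 < C 530.1 < A 2287 < D 2425.
Counting 3 along gives C (530.1 Ma); the excerpt puts that inside the Cambrian, 538.8–485.4 Ma.
Next in line is A (2287 Ma), and 2287 − 530.1 = 1756.9 Myr.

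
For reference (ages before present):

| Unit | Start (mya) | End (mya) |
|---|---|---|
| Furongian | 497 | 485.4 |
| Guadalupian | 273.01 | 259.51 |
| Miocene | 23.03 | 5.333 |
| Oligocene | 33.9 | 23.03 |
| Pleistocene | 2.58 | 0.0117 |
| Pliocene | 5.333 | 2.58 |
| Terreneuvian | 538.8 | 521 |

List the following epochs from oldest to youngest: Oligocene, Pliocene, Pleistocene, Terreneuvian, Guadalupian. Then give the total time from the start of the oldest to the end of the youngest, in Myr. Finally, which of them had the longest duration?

From the excerpt: Oligocene 33.9–23.03; Pliocene 5.333–2.58; Pleistocene 2.58–0.0117; Terreneuvian 538.8–521; Guadalupian 273.01–259.51 (Ma).
Larger Ma is earlier, so the oldest is Terreneuvian and the youngest is Pleistocene; oldest to youngest: Terreneuvian, Guadalupian, Oligocene, Pliocene, Pleistocene.
Oldest start 538.8 minus youngest end 0.0117 gives 538.7883 Myr overall.
Individual lengths (start − end): Guadalupian 13.5; Pleistocene 2.5683; Oligocene 10.87; Pliocene 2.753; Terreneuvian 17.8. The largest is Terreneuvian at 17.8 Myr.

Terreneuvian → Guadalupian → Oligocene → Pliocene → Pleistocene; total span 538.7883 Myr; longest is Terreneuvian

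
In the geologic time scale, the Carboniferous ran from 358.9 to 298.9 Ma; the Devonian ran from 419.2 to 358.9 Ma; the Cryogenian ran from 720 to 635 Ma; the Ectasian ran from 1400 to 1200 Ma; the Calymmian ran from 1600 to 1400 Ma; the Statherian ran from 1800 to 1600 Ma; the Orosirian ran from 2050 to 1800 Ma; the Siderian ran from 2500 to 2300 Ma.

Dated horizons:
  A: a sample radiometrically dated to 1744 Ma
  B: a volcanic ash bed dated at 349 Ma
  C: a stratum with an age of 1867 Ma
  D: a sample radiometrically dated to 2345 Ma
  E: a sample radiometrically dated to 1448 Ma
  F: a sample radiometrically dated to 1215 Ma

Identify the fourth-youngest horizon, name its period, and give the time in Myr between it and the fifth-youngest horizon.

A, in the Statherian; 123 million years to C

Sorted youngest-first by Ma: B (349), F (1215), E (1448), A (1744), C (1867), D (2345).
The fourth youngest is A at 1744 Ma, which lies in 1800–1600 Ma: the Statherian.
The fifth youngest is C at 1867 Ma; separation = |1744 − 1867| = 123 Myr.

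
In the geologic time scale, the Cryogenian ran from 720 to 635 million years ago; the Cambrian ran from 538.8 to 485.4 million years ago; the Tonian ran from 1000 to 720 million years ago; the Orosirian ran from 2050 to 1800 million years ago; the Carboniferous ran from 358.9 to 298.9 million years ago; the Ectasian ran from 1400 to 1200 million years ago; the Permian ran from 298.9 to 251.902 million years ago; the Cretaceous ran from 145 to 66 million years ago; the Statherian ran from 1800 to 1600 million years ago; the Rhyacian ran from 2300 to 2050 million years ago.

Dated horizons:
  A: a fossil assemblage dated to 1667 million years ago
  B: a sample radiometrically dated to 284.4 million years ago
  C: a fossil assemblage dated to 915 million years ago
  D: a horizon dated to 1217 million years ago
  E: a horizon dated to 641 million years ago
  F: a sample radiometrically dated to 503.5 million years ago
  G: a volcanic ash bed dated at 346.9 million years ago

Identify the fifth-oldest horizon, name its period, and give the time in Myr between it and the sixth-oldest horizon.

Larger Ma means older, so oldest first: A 1667 > D 1217 > C 915 > E 641 > F 503.5 > G 346.9 > B 284.4.
Counting 5 along gives F (503.5 Ma); the excerpt puts that inside the Cambrian, 538.8–485.4 Ma.
Next in line is G (346.9 Ma), and 503.5 − 346.9 = 156.6 Myr.

F, in the Cambrian; 156.6 million years to G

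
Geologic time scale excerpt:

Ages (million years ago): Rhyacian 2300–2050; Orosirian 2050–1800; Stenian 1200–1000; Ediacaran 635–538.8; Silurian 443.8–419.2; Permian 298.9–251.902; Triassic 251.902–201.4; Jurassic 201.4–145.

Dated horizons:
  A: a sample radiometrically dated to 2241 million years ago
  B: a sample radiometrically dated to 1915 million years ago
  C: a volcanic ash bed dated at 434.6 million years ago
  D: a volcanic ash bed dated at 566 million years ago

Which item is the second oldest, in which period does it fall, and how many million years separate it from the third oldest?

Sorted oldest-first by Ma: A (2241), B (1915), D (566), C (434.6).
The second oldest is B at 1915 Ma, which lies in 2050–1800 Ma: the Orosirian.
The third oldest is D at 566 Ma; separation = |1915 − 566| = 1349 Myr.

B, in the Orosirian; 1349 million years to D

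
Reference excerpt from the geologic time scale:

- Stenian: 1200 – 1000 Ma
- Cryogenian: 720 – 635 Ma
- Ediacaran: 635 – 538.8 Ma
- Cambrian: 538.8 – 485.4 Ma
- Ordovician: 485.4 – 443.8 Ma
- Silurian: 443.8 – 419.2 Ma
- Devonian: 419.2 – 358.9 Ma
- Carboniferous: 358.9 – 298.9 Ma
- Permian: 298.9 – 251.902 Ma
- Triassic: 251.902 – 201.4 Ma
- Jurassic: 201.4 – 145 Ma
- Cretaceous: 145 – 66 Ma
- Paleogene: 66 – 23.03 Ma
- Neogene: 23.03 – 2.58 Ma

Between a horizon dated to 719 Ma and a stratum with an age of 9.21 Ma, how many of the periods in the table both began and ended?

719 Ma sits inside the Cryogenian (720–635) and 9.21 Ma inside the Neogene (23.03–2.58); neither of those is wholly between the two dates.
The listed periods lying completely between them are Ediacaran, Cambrian, Ordovician, Silurian, Devonian, Carboniferous, Permian, Triassic, Jurassic, Cretaceous, Paleogene — 11 in all.

11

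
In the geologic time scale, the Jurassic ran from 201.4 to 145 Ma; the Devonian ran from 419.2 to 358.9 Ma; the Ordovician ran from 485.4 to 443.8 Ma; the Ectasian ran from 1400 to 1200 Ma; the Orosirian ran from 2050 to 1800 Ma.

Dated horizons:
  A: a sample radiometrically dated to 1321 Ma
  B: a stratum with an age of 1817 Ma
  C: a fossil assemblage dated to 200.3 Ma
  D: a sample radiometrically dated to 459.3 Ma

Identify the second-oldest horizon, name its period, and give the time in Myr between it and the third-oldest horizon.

Sorted oldest-first by Ma: B (1817), A (1321), D (459.3), C (200.3).
The second oldest is A at 1321 Ma, which lies in 1400–1200 Ma: the Ectasian.
The third oldest is D at 459.3 Ma; separation = |1321 − 459.3| = 861.7 Myr.

A, in the Ectasian; 861.7 million years to D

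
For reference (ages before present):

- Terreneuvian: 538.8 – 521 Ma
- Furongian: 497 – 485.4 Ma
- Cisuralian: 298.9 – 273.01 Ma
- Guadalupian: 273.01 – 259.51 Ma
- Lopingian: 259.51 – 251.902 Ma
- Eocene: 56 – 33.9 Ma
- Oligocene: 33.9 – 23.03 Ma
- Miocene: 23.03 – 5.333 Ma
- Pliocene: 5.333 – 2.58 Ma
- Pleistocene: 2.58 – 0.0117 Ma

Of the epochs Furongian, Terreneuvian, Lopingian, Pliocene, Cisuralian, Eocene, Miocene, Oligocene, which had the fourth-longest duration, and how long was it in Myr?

Miocene, 17.697 million years

Durations: Furongian 11.6; Terreneuvian 17.8; Lopingian 7.608; Pliocene 2.753; Cisuralian 25.89; Eocene 22.1; Miocene 17.697; Oligocene 10.87 Myr.
Sorted longest-first: Cisuralian (25.89), Eocene (22.1), Terreneuvian (17.8), Miocene (17.697), Furongian (11.6), Oligocene (10.87), Lopingian (7.608), Pliocene (2.753).
The fourth longest is Miocene at 17.697 Myr.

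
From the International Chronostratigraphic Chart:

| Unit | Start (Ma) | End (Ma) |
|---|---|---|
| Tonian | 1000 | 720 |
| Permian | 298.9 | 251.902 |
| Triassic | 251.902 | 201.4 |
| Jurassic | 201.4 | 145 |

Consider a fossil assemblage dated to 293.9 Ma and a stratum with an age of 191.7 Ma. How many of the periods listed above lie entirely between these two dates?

The older date is 293.9 Ma and the younger is 191.7 Ma.
Periods with start < 293.9 and end > 191.7 Ma: Triassic (251.902–201.4).
That is 1 complete period.

1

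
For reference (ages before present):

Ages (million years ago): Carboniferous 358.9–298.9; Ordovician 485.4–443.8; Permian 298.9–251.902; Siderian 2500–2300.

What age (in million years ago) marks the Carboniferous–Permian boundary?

298.9 million years ago

The Carboniferous ends and the Permian begins at 298.9 million years ago.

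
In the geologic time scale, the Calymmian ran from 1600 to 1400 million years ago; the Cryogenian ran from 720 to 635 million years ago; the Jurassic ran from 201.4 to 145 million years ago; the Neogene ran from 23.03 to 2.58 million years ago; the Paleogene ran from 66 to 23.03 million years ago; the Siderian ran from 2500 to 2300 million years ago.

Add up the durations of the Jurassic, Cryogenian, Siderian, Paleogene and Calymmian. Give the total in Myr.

584.37 million years

Each duration: Jurassic = 56.4; Cryogenian = 85; Siderian = 200; Paleogene = 42.97; Calymmian = 200.
Sum: 56.4 + 85 + 200 + 42.97 + 200 = 584.37 Myr.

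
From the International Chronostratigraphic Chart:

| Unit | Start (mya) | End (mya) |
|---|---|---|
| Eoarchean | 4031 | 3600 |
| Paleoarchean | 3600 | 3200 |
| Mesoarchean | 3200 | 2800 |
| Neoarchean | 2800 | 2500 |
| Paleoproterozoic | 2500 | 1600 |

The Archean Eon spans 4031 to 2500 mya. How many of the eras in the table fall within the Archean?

Eras inside 4031–2500 Ma: Eoarchean, Paleoarchean, Mesoarchean, Neoarchean — 4 in total.

4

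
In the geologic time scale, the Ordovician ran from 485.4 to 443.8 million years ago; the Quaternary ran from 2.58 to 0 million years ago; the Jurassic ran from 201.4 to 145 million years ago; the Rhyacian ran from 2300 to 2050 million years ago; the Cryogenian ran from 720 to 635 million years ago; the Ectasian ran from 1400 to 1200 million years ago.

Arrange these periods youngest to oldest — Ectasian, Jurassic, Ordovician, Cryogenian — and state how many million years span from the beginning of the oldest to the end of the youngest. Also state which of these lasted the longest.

From the excerpt: Ectasian 1400–1200; Jurassic 201.4–145; Ordovician 485.4–443.8; Cryogenian 720–635 (Ma).
Larger Ma is earlier, so the oldest is Ectasian and the youngest is Jurassic; youngest to oldest: Jurassic, Ordovician, Cryogenian, Ectasian.
Oldest start 1400 minus youngest end 145 gives 1255 Myr overall.
Individual lengths (start − end): Ordovician 41.6; Jurassic 56.4; Cryogenian 85; Ectasian 200. The largest is Ectasian at 200 Myr.

Jurassic, Ordovician, Cryogenian, Ectasian; total span 1255 Myr; longest is Ectasian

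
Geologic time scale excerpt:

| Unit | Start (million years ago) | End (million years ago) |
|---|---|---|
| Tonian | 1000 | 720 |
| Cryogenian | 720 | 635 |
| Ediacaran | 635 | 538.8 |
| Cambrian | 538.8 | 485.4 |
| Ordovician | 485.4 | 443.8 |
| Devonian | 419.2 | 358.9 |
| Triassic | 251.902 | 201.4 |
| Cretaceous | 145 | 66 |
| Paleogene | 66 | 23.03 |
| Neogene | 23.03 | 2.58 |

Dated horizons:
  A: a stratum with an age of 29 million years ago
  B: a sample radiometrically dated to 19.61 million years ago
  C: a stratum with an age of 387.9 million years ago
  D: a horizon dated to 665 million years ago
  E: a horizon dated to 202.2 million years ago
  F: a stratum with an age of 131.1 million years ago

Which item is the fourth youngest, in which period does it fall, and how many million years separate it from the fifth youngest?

E, in the Triassic; 185.7 million years to C

Smaller Ma means younger, so youngest first: B 19.61 < A 29 < F 131.1 < E 202.2 < C 387.9 < D 665.
Counting 4 along gives E (202.2 Ma); the excerpt puts that inside the Triassic, 251.902–201.4 Ma.
Next in line is C (387.9 Ma), and 387.9 − 202.2 = 185.7 Myr.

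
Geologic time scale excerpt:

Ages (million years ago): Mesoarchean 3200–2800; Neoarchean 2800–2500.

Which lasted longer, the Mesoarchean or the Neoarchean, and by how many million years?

Mesoarchean, by 100 million years

Mesoarchean: 3200 − 2800 = 400 Myr.
Neoarchean: 2800 − 2500 = 300 Myr.
Difference: 400 − 300 = 100 Myr, so the Mesoarchean was longer.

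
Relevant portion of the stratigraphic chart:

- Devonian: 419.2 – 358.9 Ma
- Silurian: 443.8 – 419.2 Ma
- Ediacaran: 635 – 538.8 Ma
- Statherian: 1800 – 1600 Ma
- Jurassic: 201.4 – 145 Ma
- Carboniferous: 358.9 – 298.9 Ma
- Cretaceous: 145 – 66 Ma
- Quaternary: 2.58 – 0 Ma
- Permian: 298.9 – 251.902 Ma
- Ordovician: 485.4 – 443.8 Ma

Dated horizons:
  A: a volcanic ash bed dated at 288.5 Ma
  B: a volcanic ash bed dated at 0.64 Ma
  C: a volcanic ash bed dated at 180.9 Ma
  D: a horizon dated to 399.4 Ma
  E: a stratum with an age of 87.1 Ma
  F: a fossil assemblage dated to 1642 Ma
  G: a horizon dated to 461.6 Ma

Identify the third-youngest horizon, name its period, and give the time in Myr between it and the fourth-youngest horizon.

Sorted youngest-first by Ma: B (0.64), E (87.1), C (180.9), A (288.5), D (399.4), G (461.6), F (1642).
The third youngest is C at 180.9 Ma, which lies in 201.4–145 Ma: the Jurassic.
The fourth youngest is A at 288.5 Ma; separation = |180.9 − 288.5| = 107.6 Myr.

C, in the Jurassic; 107.6 million years to A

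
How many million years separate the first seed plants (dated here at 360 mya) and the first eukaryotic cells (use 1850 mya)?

1850 − 360 = 1490 million years.

1490 million years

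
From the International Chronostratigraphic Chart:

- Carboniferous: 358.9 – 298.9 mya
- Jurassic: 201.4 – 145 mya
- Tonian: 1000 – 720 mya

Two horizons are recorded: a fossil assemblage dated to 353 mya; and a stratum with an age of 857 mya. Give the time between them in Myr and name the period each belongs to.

504 million years apart; the first in the Carboniferous, the second in the Tonian

Elapsed time: 857 − 353 = 504 Myr.
353 Ma lies within 358.9–298.9 Ma: Carboniferous.
857 Ma lies within 1000–720 Ma: Tonian.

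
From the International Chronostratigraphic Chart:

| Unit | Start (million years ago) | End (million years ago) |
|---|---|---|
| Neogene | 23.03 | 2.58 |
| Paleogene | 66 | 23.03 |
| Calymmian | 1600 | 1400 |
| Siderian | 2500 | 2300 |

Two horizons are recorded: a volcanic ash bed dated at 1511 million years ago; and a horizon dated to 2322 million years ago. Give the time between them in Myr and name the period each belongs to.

811 million years apart; the first in the Calymmian, the second in the Siderian

Elapsed time: 2322 − 1511 = 811 Myr.
1511 Ma lies within 1600–1400 Ma: Calymmian.
2322 Ma lies within 2500–2300 Ma: Siderian.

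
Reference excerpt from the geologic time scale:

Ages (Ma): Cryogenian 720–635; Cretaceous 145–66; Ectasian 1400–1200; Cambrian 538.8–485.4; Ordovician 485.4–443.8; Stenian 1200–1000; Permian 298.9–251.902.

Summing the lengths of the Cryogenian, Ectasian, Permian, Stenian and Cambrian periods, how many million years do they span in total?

585.398 million years

Duration is start − end for each: (720 − 635) + (1400 − 1200) + (298.9 − 251.902) + (1200 − 1000) + (538.8 − 485.4).
That is 85 + 200 + 46.998 + 200 + 53.4, which totals 585.398 million years.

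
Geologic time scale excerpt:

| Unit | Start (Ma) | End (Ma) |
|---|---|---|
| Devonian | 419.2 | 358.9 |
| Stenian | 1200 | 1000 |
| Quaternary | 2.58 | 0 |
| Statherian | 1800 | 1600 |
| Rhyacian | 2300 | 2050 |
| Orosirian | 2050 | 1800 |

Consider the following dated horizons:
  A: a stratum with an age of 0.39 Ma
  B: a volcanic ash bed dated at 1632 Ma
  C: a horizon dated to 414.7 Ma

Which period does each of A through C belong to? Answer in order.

A — Quaternary; B — Statherian; C — Devonian

Match each age against the start–end ranges in the excerpt: A = 0.39 Ma → Quaternary (2.58–0); B = 1632 Ma → Statherian (1800–1600); C = 414.7 Ma → Devonian (419.2–358.9).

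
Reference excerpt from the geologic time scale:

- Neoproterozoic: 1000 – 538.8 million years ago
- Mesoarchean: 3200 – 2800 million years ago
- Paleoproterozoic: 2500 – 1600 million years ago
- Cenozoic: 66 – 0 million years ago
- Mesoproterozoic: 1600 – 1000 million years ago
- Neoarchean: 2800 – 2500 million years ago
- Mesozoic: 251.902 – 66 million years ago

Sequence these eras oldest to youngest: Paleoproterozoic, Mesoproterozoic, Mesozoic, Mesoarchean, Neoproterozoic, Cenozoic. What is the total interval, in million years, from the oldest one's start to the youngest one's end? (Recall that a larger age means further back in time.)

Mesoarchean, Paleoproterozoic, Mesoproterozoic, Neoproterozoic, Mesozoic, Cenozoic; total span 3200 Myr

From the excerpt: Paleoproterozoic 2500–1600; Mesoproterozoic 1600–1000; Mesozoic 251.902–66; Mesoarchean 3200–2800; Neoproterozoic 1000–538.8; Cenozoic 66–0 (Ma).
Larger Ma is earlier, so the oldest is Mesoarchean and the youngest is Cenozoic; oldest to youngest: Mesoarchean, Paleoproterozoic, Mesoproterozoic, Neoproterozoic, Mesozoic, Cenozoic.
Oldest start 3200 minus youngest end 0 gives 3200 Myr overall.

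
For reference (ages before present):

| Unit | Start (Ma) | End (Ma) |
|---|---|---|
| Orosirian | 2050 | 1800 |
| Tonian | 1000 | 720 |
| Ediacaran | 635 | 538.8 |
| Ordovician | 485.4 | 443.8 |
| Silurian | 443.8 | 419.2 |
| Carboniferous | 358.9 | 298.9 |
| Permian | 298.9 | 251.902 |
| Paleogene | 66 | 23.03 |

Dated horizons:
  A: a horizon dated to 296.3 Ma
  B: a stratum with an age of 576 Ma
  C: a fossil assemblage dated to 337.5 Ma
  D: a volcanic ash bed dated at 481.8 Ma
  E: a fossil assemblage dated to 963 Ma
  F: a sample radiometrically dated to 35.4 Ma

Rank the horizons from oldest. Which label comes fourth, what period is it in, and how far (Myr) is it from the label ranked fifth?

Larger Ma means older, so oldest first: E 963 > B 576 > D 481.8 > C 337.5 > A 296.3 > F 35.4.
Counting 4 along gives C (337.5 Ma); the excerpt puts that inside the Carboniferous, 358.9–298.9 Ma.
Next in line is A (296.3 Ma), and 337.5 − 296.3 = 41.2 Myr.

C, in the Carboniferous; 41.2 million years to A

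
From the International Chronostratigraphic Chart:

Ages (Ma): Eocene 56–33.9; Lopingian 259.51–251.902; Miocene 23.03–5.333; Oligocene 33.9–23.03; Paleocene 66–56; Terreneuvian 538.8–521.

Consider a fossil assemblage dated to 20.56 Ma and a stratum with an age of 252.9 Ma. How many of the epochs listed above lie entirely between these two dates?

252.9 Ma sits inside the Lopingian (259.51–251.902) and 20.56 Ma inside the Miocene (23.03–5.333); neither of those is wholly between the two dates.
The listed epochs lying completely between them are Paleocene, Eocene, Oligocene — 3 in all.

3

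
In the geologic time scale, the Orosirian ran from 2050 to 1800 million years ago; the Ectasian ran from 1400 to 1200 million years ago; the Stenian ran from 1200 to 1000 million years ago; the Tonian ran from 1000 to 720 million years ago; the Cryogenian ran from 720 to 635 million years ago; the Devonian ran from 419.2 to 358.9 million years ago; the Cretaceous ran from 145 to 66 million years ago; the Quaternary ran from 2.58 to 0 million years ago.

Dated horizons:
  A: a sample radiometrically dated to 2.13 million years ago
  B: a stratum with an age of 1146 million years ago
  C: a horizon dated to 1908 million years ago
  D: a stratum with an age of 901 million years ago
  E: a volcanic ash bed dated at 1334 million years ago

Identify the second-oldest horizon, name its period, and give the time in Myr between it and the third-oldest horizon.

Sorted oldest-first by Ma: C (1908), E (1334), B (1146), D (901), A (2.13).
The second oldest is E at 1334 Ma, which lies in 1400–1200 Ma: the Ectasian.
The third oldest is B at 1146 Ma; separation = |1334 − 1146| = 188 Myr.

E, in the Ectasian; 188 million years to B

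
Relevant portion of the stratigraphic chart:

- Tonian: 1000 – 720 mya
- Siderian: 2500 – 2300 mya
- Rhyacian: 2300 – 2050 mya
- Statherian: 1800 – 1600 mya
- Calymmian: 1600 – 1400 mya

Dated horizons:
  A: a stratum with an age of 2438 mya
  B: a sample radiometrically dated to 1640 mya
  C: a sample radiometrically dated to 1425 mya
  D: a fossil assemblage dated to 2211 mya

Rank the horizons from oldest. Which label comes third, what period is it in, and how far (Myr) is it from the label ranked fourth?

B, in the Statherian; 215 million years to C

Larger Ma means older, so oldest first: A 2438 > D 2211 > B 1640 > C 1425.
Counting 3 along gives B (1640 Ma); the excerpt puts that inside the Statherian, 1800–1600 Ma.
Next in line is C (1425 Ma), and 1640 − 1425 = 215 Myr.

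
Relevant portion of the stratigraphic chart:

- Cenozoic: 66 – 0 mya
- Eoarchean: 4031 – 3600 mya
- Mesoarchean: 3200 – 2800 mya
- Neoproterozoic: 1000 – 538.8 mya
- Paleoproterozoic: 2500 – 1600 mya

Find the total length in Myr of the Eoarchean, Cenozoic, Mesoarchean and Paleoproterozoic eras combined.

Duration is start − end for each: (4031 − 3600) + (66 − 0) + (3200 − 2800) + (2500 − 1600).
That is 431 + 66 + 400 + 900, which totals 1797 million years.

1797 million years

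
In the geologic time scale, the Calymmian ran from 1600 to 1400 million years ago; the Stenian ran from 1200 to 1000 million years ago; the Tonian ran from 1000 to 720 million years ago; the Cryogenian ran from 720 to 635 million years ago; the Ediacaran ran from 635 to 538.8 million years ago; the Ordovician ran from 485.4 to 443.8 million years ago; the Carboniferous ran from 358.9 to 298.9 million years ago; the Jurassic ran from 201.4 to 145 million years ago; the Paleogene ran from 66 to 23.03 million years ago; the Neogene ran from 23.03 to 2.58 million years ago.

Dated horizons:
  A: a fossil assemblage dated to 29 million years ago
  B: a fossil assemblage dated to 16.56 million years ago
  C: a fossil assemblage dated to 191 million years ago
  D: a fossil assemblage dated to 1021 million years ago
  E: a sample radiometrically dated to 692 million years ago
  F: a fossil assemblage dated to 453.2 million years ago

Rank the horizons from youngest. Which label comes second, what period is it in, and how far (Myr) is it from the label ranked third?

Smaller Ma means younger, so youngest first: B 16.56 < A 29 < C 191 < F 453.2 < E 692 < D 1021.
Counting 2 along gives A (29 Ma); the excerpt puts that inside the Paleogene, 66–23.03 Ma.
Next in line is C (191 Ma), and 191 − 29 = 162 Myr.

A, in the Paleogene; 162 million years to C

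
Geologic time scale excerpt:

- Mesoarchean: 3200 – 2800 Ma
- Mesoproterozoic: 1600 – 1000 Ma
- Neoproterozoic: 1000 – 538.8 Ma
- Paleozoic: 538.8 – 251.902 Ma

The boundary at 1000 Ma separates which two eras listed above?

The Mesoproterozoic ends at 1000 Ma and the Neoproterozoic begins at 1000 Ma, so they share that boundary.

Mesoproterozoic and Neoproterozoic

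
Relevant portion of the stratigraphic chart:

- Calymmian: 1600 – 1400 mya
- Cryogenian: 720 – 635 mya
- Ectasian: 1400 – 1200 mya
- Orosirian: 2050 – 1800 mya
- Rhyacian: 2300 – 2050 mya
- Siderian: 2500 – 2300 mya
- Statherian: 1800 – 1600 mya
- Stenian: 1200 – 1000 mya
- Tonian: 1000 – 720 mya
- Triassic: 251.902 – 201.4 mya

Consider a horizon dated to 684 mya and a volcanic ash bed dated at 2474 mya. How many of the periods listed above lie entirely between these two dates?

The older date is 2474 Ma and the younger is 684 Ma.
Periods with start < 2474 and end > 684 Ma: Rhyacian (2300–2050), Orosirian (2050–1800), Statherian (1800–1600), Calymmian (1600–1400), Ectasian (1400–1200), Stenian (1200–1000), Tonian (1000–720).
That is 7 complete periods.

7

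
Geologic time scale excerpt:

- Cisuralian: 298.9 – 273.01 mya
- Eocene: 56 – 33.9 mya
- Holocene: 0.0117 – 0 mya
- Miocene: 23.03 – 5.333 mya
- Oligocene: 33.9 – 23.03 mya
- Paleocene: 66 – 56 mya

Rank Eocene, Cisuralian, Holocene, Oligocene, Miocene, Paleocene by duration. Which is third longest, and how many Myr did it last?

Miocene, 17.697 million years

Durations: Eocene 22.1; Cisuralian 25.89; Holocene 0.0117; Oligocene 10.87; Miocene 17.697; Paleocene 10 Myr.
Sorted longest-first: Cisuralian (25.89), Eocene (22.1), Miocene (17.697), Oligocene (10.87), Paleocene (10), Holocene (0.0117).
The third longest is Miocene at 17.697 Myr.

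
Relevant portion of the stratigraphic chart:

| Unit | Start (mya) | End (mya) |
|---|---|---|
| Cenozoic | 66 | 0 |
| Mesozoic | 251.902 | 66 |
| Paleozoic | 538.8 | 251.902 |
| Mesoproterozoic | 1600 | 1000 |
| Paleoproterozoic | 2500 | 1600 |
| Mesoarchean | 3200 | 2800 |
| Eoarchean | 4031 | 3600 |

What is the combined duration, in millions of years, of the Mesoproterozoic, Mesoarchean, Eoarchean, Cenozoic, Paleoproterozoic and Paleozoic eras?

Duration is start − end for each: (1600 − 1000) + (3200 − 2800) + (4031 − 3600) + (66 − 0) + (2500 − 1600) + (538.8 − 251.902).
That is 600 + 400 + 431 + 66 + 900 + 286.898, which totals 2683.898 million years.

2683.898 million years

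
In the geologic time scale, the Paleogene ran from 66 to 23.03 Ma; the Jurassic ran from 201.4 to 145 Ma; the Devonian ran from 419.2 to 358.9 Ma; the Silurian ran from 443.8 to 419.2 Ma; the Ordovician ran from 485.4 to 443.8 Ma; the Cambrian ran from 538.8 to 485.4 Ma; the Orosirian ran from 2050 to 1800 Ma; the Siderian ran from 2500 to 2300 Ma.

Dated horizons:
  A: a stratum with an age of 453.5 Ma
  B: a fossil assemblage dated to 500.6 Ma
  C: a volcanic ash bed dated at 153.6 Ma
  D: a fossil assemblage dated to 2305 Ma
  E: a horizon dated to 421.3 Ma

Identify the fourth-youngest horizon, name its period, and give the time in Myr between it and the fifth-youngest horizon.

Smaller Ma means younger, so youngest first: C 153.6 < E 421.3 < A 453.5 < B 500.6 < D 2305.
Counting 4 along gives B (500.6 Ma); the excerpt puts that inside the Cambrian, 538.8–485.4 Ma.
Next in line is D (2305 Ma), and 2305 − 500.6 = 1804.4 Myr.

B, in the Cambrian; 1804.4 million years to D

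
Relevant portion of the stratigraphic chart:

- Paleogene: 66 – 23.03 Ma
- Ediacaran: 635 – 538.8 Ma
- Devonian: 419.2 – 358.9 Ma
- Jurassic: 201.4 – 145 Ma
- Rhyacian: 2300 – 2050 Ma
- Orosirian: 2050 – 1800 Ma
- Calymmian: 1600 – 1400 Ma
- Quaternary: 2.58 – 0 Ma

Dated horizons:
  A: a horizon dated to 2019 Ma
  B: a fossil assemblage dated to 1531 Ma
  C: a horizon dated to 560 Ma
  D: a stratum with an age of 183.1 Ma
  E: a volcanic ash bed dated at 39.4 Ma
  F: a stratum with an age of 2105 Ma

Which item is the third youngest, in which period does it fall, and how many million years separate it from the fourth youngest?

C, in the Ediacaran; 971 million years to B

Sorted youngest-first by Ma: E (39.4), D (183.1), C (560), B (1531), A (2019), F (2105).
The third youngest is C at 560 Ma, which lies in 635–538.8 Ma: the Ediacaran.
The fourth youngest is B at 1531 Ma; separation = |560 − 1531| = 971 Myr.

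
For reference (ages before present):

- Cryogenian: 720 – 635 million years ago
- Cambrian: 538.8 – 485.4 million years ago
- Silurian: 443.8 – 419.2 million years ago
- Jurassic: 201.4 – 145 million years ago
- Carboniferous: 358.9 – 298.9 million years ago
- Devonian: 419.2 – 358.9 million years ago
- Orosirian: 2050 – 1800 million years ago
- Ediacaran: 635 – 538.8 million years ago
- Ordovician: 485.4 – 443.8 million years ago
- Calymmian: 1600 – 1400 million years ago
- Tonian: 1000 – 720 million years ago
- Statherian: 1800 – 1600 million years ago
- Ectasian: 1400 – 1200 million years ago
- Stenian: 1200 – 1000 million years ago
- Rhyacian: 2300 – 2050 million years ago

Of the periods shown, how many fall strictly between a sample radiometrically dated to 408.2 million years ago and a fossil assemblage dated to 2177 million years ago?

The older date is 2177 Ma and the younger is 408.2 Ma.
Periods with start < 2177 and end > 408.2 Ma: Orosirian (2050–1800), Statherian (1800–1600), Calymmian (1600–1400), Ectasian (1400–1200), Stenian (1200–1000), Tonian (1000–720), Cryogenian (720–635), Ediacaran (635–538.8), Cambrian (538.8–485.4), Ordovician (485.4–443.8), Silurian (443.8–419.2).
That is 11 complete periods.

11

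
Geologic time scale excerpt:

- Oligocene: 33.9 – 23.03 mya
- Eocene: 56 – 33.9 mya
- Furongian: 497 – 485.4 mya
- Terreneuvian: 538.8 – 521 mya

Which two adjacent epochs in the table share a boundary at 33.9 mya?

The Eocene ends at 33.9 mya and the Oligocene begins at 33.9 mya, so they share that boundary.

Eocene and Oligocene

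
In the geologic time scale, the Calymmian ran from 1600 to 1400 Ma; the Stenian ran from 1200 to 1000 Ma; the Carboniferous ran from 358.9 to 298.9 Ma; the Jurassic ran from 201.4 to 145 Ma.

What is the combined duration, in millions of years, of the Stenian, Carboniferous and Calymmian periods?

Duration is start − end for each: (1200 − 1000) + (358.9 − 298.9) + (1600 − 1400).
That is 200 + 60 + 200, which totals 460 million years.

460 million years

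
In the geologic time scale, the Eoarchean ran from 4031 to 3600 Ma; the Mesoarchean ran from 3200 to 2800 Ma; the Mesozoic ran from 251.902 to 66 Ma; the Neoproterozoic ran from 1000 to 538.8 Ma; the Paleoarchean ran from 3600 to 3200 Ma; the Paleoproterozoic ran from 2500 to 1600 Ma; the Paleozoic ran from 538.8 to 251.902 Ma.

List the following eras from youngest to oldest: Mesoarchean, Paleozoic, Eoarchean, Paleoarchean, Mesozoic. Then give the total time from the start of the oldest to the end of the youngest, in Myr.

Mesozoic → Paleozoic → Mesoarchean → Paleoarchean → Eoarchean; total span 3965 Myr

From the excerpt: Mesoarchean 3200–2800; Paleozoic 538.8–251.902; Eoarchean 4031–3600; Paleoarchean 3600–3200; Mesozoic 251.902–66 (Ma).
Larger Ma is earlier, so the oldest is Eoarchean and the youngest is Mesozoic; youngest to oldest: Mesozoic, Paleozoic, Mesoarchean, Paleoarchean, Eoarchean.
Oldest start 4031 minus youngest end 66 gives 3965 Myr overall.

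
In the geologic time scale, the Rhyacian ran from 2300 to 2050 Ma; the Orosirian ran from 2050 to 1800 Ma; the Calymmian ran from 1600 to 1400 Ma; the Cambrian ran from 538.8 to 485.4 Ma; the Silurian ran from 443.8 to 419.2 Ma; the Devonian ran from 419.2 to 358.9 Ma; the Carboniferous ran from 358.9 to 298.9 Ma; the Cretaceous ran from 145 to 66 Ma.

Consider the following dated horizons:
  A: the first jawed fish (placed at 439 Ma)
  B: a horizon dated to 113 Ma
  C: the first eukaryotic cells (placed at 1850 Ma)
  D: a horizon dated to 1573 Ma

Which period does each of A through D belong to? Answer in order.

A: 439 Ma lies in 443.8–419.2 Ma, so Silurian.
B: 113 Ma lies in 145–66 Ma, so Cretaceous.
C: 1850 Ma lies in 2050–1800 Ma, so Orosirian.
D: 1573 Ma lies in 1600–1400 Ma, so Calymmian.

A — Silurian; B — Cretaceous; C — Orosirian; D — Calymmian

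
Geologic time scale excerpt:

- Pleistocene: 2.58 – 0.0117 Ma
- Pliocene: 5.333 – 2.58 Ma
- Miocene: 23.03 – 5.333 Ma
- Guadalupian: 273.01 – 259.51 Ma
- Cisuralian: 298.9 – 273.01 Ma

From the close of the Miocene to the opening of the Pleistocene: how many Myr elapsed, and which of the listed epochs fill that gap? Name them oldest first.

The Miocene closes at 5.333 Ma and the Pleistocene opens at 2.58 Ma, so the interval is 5.333 − 2.58 = 2.753 Myr.
An epoch fits inside if it starts at or after 5.333 Ma and ends at or before 2.58 Ma; oldest first that gives Pliocene.

2.753 million years; Pliocene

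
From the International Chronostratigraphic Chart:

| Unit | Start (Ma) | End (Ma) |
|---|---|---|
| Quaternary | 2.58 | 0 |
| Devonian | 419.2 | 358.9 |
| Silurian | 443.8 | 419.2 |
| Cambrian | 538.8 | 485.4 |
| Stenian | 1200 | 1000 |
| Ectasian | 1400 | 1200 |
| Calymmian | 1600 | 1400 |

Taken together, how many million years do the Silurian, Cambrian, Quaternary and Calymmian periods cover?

280.58 million years

Duration is start − end for each: (443.8 − 419.2) + (538.8 − 485.4) + (2.58 − 0) + (1600 − 1400).
That is 24.6 + 53.4 + 2.58 + 200, which totals 280.58 million years.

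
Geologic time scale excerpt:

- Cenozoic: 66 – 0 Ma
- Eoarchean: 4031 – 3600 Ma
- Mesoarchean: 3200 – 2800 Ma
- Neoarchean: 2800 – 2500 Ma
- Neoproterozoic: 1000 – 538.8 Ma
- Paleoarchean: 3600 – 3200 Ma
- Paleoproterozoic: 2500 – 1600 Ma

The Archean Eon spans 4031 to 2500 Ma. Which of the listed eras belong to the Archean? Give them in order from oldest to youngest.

Eoarchean, Paleoarchean, Mesoarchean, Neoarchean

Eras with both bounds inside 4031–2500 Ma: Eoarchean (4031–3600), Paleoarchean (3600–3200), Mesoarchean (3200–2800), Neoarchean (2800–2500).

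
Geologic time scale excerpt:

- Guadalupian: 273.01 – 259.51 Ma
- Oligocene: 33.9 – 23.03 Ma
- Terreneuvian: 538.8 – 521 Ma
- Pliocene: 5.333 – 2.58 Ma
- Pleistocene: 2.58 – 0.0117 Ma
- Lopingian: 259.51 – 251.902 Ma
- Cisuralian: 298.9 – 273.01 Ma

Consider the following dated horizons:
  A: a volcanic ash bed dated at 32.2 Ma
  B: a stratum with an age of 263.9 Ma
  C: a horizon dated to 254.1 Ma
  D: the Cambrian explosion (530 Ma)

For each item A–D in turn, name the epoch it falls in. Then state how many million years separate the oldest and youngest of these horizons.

Match each age against the start–end ranges in the excerpt: A = 32.2 Ma → Oligocene (33.9–23.03); B = 263.9 Ma → Guadalupian (273.01–259.51); C = 254.1 Ma → Lopingian (259.51–251.902); D = 530 Ma → Terreneuvian (538.8–521).
The largest age is 530 Ma and the smallest is 32.2 Ma; their difference is 497.8 Myr.

A — Oligocene; B — Guadalupian; C — Lopingian; D — Terreneuvian; span 497.8 million years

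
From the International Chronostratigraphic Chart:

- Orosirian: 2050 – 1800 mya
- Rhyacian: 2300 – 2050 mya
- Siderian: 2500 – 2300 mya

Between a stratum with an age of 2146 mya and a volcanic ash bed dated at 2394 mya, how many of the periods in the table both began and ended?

Checking each listed span, none has both start < 2394 Ma and end > 2146 Ma — every period straddles one of the two dates or lies outside them — so the count is 0.

0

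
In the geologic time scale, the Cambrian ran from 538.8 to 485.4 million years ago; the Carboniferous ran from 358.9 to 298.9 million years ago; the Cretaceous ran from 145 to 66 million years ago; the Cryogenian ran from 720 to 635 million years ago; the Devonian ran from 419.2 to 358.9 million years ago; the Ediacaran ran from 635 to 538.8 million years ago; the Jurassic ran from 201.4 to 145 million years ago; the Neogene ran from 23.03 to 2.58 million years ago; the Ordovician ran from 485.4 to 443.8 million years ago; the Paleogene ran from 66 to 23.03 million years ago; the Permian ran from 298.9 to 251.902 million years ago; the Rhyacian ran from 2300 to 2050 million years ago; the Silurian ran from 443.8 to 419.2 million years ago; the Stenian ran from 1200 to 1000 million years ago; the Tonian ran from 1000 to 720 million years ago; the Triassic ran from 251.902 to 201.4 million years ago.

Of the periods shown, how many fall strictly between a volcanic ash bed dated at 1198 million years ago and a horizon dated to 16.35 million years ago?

The older date is 1198 Ma and the younger is 16.35 Ma.
Periods with start < 1198 and end > 16.35 Ma: Tonian (1000–720), Cryogenian (720–635), Ediacaran (635–538.8), Cambrian (538.8–485.4), Ordovician (485.4–443.8), Silurian (443.8–419.2), Devonian (419.2–358.9), Carboniferous (358.9–298.9), Permian (298.9–251.902), Triassic (251.902–201.4), Jurassic (201.4–145), Cretaceous (145–66), Paleogene (66–23.03).
That is 13 complete periods.

13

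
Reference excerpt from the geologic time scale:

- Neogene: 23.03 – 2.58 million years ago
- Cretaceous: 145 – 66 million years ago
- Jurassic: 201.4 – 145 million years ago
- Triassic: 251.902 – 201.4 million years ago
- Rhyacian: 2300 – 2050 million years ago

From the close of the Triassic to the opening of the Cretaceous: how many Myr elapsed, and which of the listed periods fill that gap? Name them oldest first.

56.4 million years; Jurassic

End of Triassic = 201.4 Ma; start of Cretaceous = 145 Ma.
Gap = 201.4 − 145 = 56.4 Myr.
Periods wholly inside 201.4–145 Ma: Jurassic (201.4–145).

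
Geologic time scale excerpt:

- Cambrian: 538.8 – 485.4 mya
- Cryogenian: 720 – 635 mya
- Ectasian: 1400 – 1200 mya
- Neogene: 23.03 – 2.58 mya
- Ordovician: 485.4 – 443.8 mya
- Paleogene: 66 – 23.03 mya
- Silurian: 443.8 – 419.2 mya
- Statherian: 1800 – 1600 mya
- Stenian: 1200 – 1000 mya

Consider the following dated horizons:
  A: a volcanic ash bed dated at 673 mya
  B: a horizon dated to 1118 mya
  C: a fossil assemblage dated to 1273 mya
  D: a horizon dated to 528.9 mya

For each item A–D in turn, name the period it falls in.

Match each age against the start–end ranges in the excerpt: A = 673 Ma → Cryogenian (720–635); B = 1118 Ma → Stenian (1200–1000); C = 1273 Ma → Ectasian (1400–1200); D = 528.9 Ma → Cambrian (538.8–485.4).

A — Cryogenian; B — Stenian; C — Ectasian; D — Cambrian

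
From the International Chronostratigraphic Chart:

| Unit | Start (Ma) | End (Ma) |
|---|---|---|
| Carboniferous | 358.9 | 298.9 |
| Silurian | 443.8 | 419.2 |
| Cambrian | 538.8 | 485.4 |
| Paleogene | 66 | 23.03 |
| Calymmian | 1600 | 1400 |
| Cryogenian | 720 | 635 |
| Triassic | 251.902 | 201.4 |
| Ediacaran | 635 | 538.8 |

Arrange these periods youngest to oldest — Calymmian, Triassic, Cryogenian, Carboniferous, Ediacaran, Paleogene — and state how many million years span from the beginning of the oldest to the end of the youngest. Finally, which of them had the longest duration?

Paleogene → Triassic → Carboniferous → Ediacaran → Cryogenian → Calymmian; total span 1576.97 Myr; longest is Calymmian

Start ages (Ma): Calymmian 1600, Cryogenian 720, Ediacaran 635, Carboniferous 358.9, Triassic 251.902, Paleogene 66.
Ordered youngest to oldest: Paleogene, Triassic, Carboniferous, Ediacaran, Cryogenian, Calymmian.
Span = 1600 − 23.03 = 1576.97 Myr.
Durations: Cryogenian 85, Triassic 50.502, Calymmian 200, Ediacaran 96.2, Paleogene 42.97, Carboniferous 60 → longest is Calymmian (200 Myr).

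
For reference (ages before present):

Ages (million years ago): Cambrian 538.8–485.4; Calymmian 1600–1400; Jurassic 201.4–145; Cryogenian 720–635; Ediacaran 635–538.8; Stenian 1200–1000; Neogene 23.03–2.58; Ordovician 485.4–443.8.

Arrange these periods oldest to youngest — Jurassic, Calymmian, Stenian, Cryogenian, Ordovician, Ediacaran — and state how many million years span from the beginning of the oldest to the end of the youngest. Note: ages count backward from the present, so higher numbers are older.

Start ages (Ma): Calymmian 1600, Stenian 1200, Cryogenian 720, Ediacaran 635, Ordovician 485.4, Jurassic 201.4.
Ordered oldest to youngest: Calymmian, Stenian, Cryogenian, Ediacaran, Ordovician, Jurassic.
Span = 1600 − 145 = 1455 Myr.

Calymmian → Stenian → Cryogenian → Ediacaran → Ordovician → Jurassic; total span 1455 Myr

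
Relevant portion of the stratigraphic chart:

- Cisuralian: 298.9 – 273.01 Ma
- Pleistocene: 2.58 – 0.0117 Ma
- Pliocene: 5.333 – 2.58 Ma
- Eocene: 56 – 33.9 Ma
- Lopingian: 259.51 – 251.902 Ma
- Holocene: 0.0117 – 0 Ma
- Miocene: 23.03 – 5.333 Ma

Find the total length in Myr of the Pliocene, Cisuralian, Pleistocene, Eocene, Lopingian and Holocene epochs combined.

60.931 million years

Duration is start − end for each: (5.333 − 2.58) + (298.9 − 273.01) + (2.58 − 0.0117) + (56 − 33.9) + (259.51 − 251.902) + (0.0117 − 0).
That is 2.753 + 25.89 + 2.5683 + 22.1 + 7.608 + 0.0117, which totals 60.931 million years.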